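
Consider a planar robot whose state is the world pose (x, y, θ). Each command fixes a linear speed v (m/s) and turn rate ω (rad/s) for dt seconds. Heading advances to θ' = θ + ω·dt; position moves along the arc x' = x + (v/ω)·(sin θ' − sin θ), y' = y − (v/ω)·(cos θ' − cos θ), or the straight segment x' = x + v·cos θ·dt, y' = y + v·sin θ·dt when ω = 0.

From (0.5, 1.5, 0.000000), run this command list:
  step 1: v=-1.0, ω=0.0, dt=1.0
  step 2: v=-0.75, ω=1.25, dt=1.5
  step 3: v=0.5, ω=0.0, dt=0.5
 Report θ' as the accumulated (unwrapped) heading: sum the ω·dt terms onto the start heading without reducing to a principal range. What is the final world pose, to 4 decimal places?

(-1.1473, 0.9588, 1.8750)

step 1: θ'=0.0000 (straight) → pose (-0.5000, 1.5000, 0.0000)
step 2: θ'=1.8750 (R=-0.6000) → pose (-1.0725, 0.7203, 1.8750)
step 3: θ'=1.8750 (straight) → pose (-1.1473, 0.9588, 1.8750)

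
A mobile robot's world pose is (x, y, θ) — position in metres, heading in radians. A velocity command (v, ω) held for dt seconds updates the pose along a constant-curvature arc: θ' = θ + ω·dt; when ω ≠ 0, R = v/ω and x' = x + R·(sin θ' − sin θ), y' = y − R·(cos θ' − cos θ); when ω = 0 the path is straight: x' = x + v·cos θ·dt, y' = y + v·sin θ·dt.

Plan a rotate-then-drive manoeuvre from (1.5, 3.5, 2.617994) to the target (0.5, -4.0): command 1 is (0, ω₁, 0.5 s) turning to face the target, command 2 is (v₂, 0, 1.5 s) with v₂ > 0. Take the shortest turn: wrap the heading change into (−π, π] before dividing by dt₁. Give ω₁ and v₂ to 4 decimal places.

ω₁ = 3.9237, v₂ = 5.0442

heading to target = atan2(-4−3.5, 0.5−1.5) = -1.7033
Δθ = wrap(-1.7033 − 2.6180) = 1.9618; ω₁ = Δθ/dt₁ = 3.9237
distance = √((0.5−1.5)² + (-4−3.5)²) = 7.5664; v₂ = distance/dt₂ = 5.0442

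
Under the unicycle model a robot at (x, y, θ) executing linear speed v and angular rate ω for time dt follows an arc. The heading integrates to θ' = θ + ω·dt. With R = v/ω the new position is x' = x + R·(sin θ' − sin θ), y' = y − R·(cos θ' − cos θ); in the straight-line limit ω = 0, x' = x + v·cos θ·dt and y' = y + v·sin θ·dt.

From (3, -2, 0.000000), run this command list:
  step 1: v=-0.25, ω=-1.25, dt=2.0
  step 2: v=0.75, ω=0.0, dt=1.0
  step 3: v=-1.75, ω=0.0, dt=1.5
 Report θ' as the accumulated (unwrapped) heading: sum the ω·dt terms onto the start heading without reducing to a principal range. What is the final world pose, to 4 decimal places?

step 1: θ'=-2.5000 (R=0.2000) → pose (2.8803, -1.6398, -2.5000)
step 2: θ'=-2.5000 (straight) → pose (2.2794, -2.0886, -2.5000)
step 3: θ'=-2.5000 (straight) → pose (4.3824, -0.5176, -2.5000)

(4.3824, -0.5176, -2.5000)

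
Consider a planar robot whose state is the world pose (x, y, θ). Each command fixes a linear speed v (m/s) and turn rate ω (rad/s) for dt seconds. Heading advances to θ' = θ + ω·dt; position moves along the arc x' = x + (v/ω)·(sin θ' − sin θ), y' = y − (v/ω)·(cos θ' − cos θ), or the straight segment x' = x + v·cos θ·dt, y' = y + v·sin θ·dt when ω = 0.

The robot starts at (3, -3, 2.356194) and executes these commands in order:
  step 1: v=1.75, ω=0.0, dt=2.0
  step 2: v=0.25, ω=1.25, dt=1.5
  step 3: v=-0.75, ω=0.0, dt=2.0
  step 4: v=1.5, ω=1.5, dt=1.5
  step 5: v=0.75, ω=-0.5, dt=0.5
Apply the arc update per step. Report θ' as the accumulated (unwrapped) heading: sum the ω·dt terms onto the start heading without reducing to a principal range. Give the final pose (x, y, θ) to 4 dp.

(2.3569, -0.6603, 6.2312)

step 1: θ'=2.3562 (straight) → pose (0.5251, -0.5251, 2.3562)
step 2: θ'=4.2312 (R=0.2000) → pose (0.2064, -0.5740, 4.2312)
step 3: θ'=4.2312 (straight) → pose (0.9007, 0.7557, 4.2312)
step 4: θ'=6.4812 (R=1.0000) → pose (1.9838, -0.6876, 6.4812)
step 5: θ'=6.2312 (R=-1.5000) → pose (2.3569, -0.6603, 6.2312)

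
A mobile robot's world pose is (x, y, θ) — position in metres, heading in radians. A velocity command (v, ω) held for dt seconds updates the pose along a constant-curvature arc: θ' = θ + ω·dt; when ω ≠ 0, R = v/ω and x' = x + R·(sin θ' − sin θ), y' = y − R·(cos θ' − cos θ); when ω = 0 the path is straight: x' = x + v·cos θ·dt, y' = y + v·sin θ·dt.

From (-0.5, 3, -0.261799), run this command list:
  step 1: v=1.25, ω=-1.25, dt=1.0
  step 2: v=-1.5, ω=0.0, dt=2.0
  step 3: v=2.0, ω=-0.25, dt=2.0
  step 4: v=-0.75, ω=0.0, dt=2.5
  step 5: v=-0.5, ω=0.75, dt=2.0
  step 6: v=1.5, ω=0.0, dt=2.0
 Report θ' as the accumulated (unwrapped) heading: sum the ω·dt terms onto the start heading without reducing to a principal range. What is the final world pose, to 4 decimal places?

step 1: θ'=-1.5118 (R=-1.0000) → pose (0.2394, 2.0930, -1.5118)
step 2: θ'=-1.5118 (straight) → pose (0.0626, 5.0878, -1.5118)
step 3: θ'=-2.0118 (R=-8.0000) → pose (-0.6889, 1.2013, -2.0118)
step 4: θ'=-2.0118 (straight) → pose (0.1114, 2.8969, -2.0118)
step 5: θ'=-0.5118 (R=-0.6667) → pose (-0.1650, 3.7628, -0.5118)
step 6: θ'=-0.5118 (straight) → pose (2.4506, 2.2935, -0.5118)

(2.4506, 2.2935, -0.5118)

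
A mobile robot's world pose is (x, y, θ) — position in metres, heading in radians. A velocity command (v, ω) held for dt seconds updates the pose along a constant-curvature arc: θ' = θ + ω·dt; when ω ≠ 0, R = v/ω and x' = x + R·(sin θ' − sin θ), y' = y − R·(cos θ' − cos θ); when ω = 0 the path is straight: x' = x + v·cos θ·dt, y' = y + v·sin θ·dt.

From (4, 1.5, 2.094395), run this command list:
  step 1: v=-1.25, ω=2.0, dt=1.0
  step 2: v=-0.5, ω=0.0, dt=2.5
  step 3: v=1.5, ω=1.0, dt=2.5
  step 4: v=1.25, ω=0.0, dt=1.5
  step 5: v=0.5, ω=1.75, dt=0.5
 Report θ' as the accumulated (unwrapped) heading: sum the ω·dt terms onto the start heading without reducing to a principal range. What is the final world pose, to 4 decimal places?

(9.4191, 0.9111, 7.4694)

step 1: θ'=4.0944 (R=-0.6250) → pose (5.0507, 1.4504, 4.0944)
step 2: θ'=4.0944 (straight) → pose (5.7749, 2.4692, 4.0944)
step 3: θ'=6.5944 (R=1.5000) → pose (7.4568, 0.1721, 6.5944)
step 4: θ'=6.5944 (straight) → pose (9.2417, 0.7463, 6.5944)
step 5: θ'=7.4694 (R=0.2857) → pose (9.4191, 0.9111, 7.4694)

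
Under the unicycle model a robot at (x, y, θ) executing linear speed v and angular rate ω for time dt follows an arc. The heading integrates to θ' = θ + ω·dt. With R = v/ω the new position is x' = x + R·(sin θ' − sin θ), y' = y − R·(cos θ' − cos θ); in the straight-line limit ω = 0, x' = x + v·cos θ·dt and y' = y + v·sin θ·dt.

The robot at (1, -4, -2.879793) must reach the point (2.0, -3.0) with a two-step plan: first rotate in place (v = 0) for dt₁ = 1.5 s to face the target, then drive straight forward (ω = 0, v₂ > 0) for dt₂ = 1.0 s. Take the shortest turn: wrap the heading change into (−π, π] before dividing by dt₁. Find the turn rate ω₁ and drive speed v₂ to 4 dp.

heading to target = atan2(-3−-4, 2−1) = 0.7854
Δθ = wrap(0.7854 − -2.8798) = -2.6180; ω₁ = Δθ/dt₁ = -1.7453
distance = √((2−1)² + (-3−-4)²) = 1.4142; v₂ = distance/dt₂ = 1.4142

ω₁ = -1.7453, v₂ = 1.4142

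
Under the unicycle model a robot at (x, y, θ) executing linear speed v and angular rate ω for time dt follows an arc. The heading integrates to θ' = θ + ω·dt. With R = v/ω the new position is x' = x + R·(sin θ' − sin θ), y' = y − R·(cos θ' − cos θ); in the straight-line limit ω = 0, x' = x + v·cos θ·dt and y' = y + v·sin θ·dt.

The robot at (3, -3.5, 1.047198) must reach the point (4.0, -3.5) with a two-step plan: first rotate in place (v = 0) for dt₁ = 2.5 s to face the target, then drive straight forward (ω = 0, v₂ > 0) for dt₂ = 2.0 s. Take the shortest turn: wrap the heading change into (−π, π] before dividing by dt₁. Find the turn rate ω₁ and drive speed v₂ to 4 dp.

ω₁ = -0.4189, v₂ = 0.5000

heading to target = atan2(-3.5−-3.5, 4−3) = 0.0000
Δθ = wrap(0.0000 − 1.0472) = -1.0472; ω₁ = Δθ/dt₁ = -0.4189
distance = √((4−3)² + (-3.5−-3.5)²) = 1.0000; v₂ = distance/dt₂ = 0.5000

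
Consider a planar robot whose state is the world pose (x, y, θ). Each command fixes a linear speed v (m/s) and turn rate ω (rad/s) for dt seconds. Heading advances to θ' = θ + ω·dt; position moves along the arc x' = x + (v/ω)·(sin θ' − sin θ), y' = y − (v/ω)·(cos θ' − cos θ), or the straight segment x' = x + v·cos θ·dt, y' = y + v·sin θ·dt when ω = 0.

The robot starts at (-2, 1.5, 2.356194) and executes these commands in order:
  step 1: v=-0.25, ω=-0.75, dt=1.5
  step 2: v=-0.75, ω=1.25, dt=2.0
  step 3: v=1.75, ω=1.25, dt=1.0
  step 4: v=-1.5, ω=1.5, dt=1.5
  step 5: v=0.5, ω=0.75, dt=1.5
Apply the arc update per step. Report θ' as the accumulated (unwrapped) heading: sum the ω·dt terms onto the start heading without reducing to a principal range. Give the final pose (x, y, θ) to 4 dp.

step 1: θ'=1.2312 (R=0.3333) → pose (-1.9214, 1.1533, 1.2312)
step 2: θ'=3.7312 (R=-0.6000) → pose (-1.0221, 0.4547, 3.7312)
step 3: θ'=4.9812 (R=1.4000) → pose (-1.5933, -1.0807, 4.9812)
step 4: θ'=7.2312 (R=-1.0000) → pose (-3.3697, -0.7630, 7.2312)
step 5: θ'=8.3562 (R=0.6667) → pose (-3.3268, -0.0532, 8.3562)

(-3.3268, -0.0532, 8.3562)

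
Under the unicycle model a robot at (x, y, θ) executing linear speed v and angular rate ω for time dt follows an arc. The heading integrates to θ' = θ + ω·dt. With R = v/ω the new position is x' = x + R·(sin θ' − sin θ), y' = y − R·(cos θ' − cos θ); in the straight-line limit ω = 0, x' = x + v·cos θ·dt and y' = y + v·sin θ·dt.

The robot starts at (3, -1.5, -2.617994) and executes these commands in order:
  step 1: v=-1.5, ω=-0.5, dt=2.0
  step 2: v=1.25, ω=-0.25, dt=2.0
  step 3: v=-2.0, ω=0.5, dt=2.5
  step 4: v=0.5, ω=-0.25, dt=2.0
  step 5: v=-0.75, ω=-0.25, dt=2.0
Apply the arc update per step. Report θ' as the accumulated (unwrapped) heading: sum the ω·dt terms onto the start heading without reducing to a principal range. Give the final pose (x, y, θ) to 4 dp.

(8.7508, -2.1042, -3.8680)

step 1: θ'=-3.6180 (R=3.0000) → pose (5.8758, -1.4321, -3.6180)
step 2: θ'=-4.1180 (R=-5.0000) → pose (4.0262, 0.2111, -4.1180)
step 3: θ'=-2.8680 (R=-4.0000) → pose (8.4210, -1.4001, -2.8680)
step 4: θ'=-3.3680 (R=-2.0000) → pose (7.4316, -1.4234, -3.3680)
step 5: θ'=-3.8680 (R=3.0000) → pose (8.7508, -2.1042, -3.8680)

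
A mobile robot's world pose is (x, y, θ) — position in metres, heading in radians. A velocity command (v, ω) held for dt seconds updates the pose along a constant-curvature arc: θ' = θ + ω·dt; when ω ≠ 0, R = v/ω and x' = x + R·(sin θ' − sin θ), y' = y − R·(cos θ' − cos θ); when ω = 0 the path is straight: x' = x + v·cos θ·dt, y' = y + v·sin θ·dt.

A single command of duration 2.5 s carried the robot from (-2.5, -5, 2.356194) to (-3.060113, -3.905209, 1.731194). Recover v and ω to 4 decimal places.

Δθ = 1.731194 − 2.356194 = -0.625000
ω = Δθ/dt = -0.625000/2.5 = -0.2500
R = −Δy/(cos θ' − cos θ) = -2.0000
v = R·ω = -2.0000·-0.2500 = 0.5000

v = 0.5000, ω = -0.2500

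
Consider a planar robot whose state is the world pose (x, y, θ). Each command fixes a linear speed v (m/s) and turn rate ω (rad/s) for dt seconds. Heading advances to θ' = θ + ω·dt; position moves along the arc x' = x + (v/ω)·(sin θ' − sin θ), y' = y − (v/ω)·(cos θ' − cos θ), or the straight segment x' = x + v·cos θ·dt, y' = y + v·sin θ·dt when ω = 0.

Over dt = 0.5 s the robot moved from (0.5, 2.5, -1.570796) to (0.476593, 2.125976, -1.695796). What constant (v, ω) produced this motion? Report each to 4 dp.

v = 0.7500, ω = -0.2500

Δθ = -1.695796 − -1.570796 = -0.125000
ω = Δθ/dt = -0.125000/0.5 = -0.2500
R = −Δy/(cos θ' − cos θ) = -3.0000
v = R·ω = -3.0000·-0.2500 = 0.7500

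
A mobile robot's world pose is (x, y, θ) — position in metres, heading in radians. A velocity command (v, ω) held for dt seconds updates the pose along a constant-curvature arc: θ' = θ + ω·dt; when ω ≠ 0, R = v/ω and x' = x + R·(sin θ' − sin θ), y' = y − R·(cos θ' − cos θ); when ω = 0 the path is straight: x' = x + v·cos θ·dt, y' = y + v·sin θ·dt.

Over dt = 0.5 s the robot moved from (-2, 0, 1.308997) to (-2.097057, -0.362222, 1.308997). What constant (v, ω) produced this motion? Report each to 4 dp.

Δθ = 1.308997 − 1.308997 = 0.000000
ω = Δθ/dt = 0.000000/0.5 = 0.0000
ω = 0 → v = (Δx·cos θ + Δy·sin θ)/dt = -0.7500

v = -0.7500, ω = 0.0000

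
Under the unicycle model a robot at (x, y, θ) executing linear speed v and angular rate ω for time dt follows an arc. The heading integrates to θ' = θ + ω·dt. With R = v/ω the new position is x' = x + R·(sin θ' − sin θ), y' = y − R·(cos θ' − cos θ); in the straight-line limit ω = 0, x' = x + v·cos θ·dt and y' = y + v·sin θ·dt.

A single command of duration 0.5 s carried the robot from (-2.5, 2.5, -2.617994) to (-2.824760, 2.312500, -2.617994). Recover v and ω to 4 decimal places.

Δθ = -2.617994 − -2.617994 = 0.000000
ω = Δθ/dt = 0.000000/0.5 = 0.0000
ω = 0 → v = (Δx·cos θ + Δy·sin θ)/dt = 0.7500

v = 0.7500, ω = 0.0000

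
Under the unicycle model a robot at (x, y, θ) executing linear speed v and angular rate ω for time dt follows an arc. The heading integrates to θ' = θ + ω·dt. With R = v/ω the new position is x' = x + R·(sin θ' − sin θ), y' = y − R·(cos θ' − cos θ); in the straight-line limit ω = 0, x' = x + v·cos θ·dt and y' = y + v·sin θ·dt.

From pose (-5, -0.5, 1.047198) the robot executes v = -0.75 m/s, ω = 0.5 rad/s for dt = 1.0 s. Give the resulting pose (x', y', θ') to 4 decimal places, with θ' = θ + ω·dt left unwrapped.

(-5.2005, -1.2146, 1.5472)

θ' = 1.0472 + 0.5·1.0 = 1.5472
R = v/ω = -0.75/0.5 = -1.5000
x' = -5 + -1.5000·(sin 1.5472 − sin 1.0472) = -5.2005
y' = -0.5 − -1.5000·(cos 1.5472 − cos 1.0472) = -1.2146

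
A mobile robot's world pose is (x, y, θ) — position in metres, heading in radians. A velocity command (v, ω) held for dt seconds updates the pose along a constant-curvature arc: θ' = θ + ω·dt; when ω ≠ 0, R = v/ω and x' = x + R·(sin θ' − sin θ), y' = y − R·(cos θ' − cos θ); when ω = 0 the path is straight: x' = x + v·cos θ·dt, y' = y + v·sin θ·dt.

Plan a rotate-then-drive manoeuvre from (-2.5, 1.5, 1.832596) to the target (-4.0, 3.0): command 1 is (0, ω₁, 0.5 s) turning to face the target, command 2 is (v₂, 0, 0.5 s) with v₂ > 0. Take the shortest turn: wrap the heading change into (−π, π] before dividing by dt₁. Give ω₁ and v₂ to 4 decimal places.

heading to target = atan2(3−1.5, -4−-2.5) = 2.3562
Δθ = wrap(2.3562 − 1.8326) = 0.5236; ω₁ = Δθ/dt₁ = 1.0472
distance = √((-4−-2.5)² + (3−1.5)²) = 2.1213; v₂ = distance/dt₂ = 4.2426

ω₁ = 1.0472, v₂ = 4.2426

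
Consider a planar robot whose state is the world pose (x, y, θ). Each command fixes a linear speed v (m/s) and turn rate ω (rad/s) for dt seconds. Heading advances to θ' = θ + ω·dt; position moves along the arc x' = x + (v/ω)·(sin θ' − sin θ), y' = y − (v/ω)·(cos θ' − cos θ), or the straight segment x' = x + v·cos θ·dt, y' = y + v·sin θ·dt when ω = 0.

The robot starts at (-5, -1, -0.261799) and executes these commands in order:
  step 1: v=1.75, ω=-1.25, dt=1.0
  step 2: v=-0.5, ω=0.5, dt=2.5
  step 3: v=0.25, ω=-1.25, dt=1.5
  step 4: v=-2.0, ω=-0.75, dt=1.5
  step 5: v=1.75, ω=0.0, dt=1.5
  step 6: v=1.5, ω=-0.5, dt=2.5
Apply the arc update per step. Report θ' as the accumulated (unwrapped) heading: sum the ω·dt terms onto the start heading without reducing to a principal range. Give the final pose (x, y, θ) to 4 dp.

step 1: θ'=-1.5118 (R=-1.4000) → pose (-3.9648, -2.2697, -1.5118)
step 2: θ'=-0.2618 (R=-1.0000) → pose (-4.7042, -1.3628, -0.2618)
step 3: θ'=-2.1368 (R=-0.2000) → pose (-4.5872, -1.6632, -2.1368)
step 4: θ'=-3.2618 (R=2.6667) → pose (-2.0166, -0.4458, -3.2618)
step 5: θ'=-3.2618 (straight) → pose (-4.6227, -0.1310, -3.2618)
step 6: θ'=-4.5118 (R=-3.0000) → pose (-7.2027, 2.2496, -4.5118)

(-7.2027, 2.2496, -4.5118)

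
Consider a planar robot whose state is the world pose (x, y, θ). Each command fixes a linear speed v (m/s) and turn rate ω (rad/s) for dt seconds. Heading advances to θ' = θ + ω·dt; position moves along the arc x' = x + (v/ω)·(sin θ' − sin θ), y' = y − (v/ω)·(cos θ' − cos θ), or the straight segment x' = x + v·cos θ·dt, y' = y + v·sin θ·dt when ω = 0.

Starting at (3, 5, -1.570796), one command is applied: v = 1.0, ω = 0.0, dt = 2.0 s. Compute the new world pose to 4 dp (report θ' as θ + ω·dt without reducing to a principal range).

θ' = -1.5708 + 0.0·2.0 = -1.5708
ω = 0 → straight: x' = 3 + 1.0·cos(-1.5708)·2.0 = 3.0000
y' = 5 + 1.0·sin(-1.5708)·2.0 = 3.0000

(3.0000, 3.0000, -1.5708)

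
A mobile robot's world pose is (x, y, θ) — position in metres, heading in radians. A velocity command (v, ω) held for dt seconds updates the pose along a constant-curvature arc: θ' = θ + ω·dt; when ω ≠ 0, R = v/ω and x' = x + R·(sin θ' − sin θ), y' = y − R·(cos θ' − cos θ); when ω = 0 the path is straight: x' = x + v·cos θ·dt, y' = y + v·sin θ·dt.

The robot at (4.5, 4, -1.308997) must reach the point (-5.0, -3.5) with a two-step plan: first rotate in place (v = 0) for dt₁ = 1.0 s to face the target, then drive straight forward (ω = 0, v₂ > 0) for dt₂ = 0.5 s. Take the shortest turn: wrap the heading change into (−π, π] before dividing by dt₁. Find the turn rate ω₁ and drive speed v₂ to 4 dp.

heading to target = atan2(-3.5−4, -5−4.5) = -2.4733
Δθ = wrap(-2.4733 − -1.3090) = -1.1643; ω₁ = Δθ/dt₁ = -1.1643
distance = √((-5−4.5)² + (-3.5−4)²) = 12.1037; v₂ = distance/dt₂ = 24.2074

ω₁ = -1.1643, v₂ = 24.2074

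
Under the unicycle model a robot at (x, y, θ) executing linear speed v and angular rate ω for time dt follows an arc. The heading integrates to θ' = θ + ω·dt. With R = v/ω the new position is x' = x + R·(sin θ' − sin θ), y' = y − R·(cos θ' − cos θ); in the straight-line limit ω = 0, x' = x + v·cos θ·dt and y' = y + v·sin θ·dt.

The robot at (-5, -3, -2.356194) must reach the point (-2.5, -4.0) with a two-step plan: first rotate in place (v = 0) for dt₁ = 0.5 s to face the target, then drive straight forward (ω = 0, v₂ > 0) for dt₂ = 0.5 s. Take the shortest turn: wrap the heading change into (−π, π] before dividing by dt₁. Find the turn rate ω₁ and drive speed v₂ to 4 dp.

heading to target = atan2(-4−-3, -2.5−-5) = -0.3805
Δθ = wrap(-0.3805 − -2.3562) = 1.9757; ω₁ = Δθ/dt₁ = 3.9514
distance = √((-2.5−-5)² + (-4−-3)²) = 2.6926; v₂ = distance/dt₂ = 5.3852

ω₁ = 3.9514, v₂ = 5.3852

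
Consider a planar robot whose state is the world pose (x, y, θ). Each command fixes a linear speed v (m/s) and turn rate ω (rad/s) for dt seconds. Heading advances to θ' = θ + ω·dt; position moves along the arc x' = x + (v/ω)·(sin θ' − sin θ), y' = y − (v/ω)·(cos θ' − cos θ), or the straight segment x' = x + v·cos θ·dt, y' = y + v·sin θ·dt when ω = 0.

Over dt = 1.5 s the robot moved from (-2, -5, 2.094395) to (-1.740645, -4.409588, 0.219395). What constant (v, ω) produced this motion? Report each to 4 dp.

Δθ = 0.219395 − 2.094395 = -1.875000
ω = Δθ/dt = -1.875000/1.5 = -1.2500
R = −Δy/(cos θ' − cos θ) = -0.4000
v = R·ω = -0.4000·-1.2500 = 0.5000

v = 0.5000, ω = -1.2500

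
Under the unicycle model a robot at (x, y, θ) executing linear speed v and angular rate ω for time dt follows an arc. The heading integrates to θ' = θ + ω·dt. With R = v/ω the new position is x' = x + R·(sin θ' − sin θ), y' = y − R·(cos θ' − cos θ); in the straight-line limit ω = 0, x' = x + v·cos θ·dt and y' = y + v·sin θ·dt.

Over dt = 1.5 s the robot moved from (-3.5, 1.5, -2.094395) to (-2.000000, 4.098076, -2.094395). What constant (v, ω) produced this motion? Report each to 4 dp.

Δθ = -2.094395 − -2.094395 = 0.000000
ω = Δθ/dt = 0.000000/1.5 = 0.0000
ω = 0 → v = (Δx·cos θ + Δy·sin θ)/dt = -2.0000

v = -2.0000, ω = 0.0000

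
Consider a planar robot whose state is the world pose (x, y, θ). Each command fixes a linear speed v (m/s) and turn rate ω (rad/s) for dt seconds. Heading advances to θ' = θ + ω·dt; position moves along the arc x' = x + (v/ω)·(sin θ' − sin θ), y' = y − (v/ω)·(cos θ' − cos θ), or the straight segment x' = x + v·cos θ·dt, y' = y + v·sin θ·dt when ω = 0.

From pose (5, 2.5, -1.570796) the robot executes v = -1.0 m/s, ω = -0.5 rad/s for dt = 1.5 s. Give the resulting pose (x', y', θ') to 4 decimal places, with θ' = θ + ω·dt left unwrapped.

θ' = -1.5708 + -0.5·1.5 = -2.3208
R = v/ω = -1.0/-0.5 = 2.0000
x' = 5 + 2.0000·(sin -2.3208 − sin -1.5708) = 5.5366
y' = 2.5 − 2.0000·(cos -2.3208 − cos -1.5708) = 3.8633

(5.5366, 3.8633, -2.3208)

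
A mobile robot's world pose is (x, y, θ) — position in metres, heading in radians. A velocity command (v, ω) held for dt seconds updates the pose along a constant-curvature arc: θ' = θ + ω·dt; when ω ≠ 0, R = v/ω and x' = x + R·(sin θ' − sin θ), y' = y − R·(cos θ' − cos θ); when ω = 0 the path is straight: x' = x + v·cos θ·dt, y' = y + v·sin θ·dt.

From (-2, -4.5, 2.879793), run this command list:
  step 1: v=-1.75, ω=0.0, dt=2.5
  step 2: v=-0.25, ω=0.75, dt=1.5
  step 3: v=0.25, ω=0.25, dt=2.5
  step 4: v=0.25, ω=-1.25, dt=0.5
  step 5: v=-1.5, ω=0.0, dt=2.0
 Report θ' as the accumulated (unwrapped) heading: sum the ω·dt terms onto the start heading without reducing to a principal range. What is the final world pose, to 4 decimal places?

step 1: θ'=2.8798 (straight) → pose (2.2259, -5.6323, 2.8798)
step 2: θ'=4.0048 (R=-0.3333) → pose (2.5655, -5.5270, 4.0048)
step 3: θ'=4.6298 (R=1.0000) → pose (2.3288, -6.0945, 4.6298)
step 4: θ'=4.0048 (R=-0.2000) → pose (2.2815, -6.2080, 4.0048)
step 5: θ'=4.0048 (straight) → pose (4.2315, -3.9283, 4.0048)

(4.2315, -3.9283, 4.0048)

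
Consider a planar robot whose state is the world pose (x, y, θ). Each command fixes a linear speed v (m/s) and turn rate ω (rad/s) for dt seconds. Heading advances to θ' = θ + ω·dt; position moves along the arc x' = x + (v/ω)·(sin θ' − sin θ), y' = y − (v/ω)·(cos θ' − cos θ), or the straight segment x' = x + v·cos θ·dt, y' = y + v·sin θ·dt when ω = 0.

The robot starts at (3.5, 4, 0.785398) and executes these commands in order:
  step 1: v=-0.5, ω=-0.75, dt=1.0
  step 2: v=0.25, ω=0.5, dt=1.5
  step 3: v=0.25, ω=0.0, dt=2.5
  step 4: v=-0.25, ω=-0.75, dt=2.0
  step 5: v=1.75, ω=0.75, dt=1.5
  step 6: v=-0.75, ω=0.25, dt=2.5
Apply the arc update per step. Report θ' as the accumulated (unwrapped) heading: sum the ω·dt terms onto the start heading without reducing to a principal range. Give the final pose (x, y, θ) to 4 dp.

step 1: θ'=0.0354 (R=0.6667) → pose (3.0522, 3.8052, 0.0354)
step 2: θ'=0.7854 (R=0.5000) → pose (3.3880, 3.9513, 0.7854)
step 3: θ'=0.7854 (straight) → pose (3.8300, 4.3932, 0.7854)
step 4: θ'=-0.7146 (R=0.3333) → pose (3.3758, 4.3771, -0.7146)
step 5: θ'=0.4104 (R=2.3333) → pose (5.8359, 4.0001, 0.4104)
step 6: θ'=1.0354 (R=-3.0000) → pose (4.4526, 2.7797, 1.0354)

(4.4526, 2.7797, 1.0354)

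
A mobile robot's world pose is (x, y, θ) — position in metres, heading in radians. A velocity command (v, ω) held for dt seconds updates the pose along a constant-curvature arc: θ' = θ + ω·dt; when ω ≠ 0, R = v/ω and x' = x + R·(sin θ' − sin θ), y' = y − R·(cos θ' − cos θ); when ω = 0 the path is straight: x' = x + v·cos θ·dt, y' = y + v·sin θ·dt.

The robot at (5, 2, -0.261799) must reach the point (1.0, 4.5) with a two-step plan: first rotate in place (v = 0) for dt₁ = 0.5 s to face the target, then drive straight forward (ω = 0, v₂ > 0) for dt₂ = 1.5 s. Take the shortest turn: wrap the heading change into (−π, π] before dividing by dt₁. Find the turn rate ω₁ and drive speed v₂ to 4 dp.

ω₁ = 5.6896, v₂ = 3.1447

heading to target = atan2(4.5−2, 1−5) = 2.5830
Δθ = wrap(2.5830 − -0.2618) = 2.8448; ω₁ = Δθ/dt₁ = 5.6896
distance = √((1−5)² + (4.5−2)²) = 4.7170; v₂ = distance/dt₂ = 3.1447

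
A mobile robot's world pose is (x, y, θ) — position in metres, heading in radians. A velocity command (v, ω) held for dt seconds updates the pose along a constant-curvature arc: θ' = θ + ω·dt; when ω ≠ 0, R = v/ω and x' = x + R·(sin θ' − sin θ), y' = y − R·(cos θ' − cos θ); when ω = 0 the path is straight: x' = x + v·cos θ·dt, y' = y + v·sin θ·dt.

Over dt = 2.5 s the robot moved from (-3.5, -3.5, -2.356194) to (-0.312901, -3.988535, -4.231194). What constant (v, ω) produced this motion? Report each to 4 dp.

v = -1.5000, ω = -0.7500

Δθ = -4.231194 − -2.356194 = -1.875000
ω = Δθ/dt = -1.875000/2.5 = -0.7500
R = Δx/(sin θ' − sin θ) = 2.0000
v = R·ω = 2.0000·-0.7500 = -1.5000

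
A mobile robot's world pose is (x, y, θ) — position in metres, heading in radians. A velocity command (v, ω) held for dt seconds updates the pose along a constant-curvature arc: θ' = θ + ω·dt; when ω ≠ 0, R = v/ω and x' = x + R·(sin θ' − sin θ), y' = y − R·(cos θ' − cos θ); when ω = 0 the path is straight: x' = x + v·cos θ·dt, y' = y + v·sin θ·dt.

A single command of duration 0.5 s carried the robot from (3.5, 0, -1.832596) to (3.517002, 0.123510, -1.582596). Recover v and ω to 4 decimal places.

v = -0.2500, ω = 0.5000

Δθ = -1.582596 − -1.832596 = 0.250000
ω = Δθ/dt = 0.250000/0.5 = 0.5000
R = −Δy/(cos θ' − cos θ) = -0.5000
v = R·ω = -0.5000·0.5000 = -0.2500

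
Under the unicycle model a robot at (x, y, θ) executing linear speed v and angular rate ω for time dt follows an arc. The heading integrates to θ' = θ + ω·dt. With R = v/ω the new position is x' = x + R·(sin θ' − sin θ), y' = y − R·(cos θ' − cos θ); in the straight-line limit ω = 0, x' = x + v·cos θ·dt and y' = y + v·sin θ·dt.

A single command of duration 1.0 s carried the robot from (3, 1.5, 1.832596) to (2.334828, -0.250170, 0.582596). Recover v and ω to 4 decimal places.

Δθ = 0.582596 − 1.832596 = -1.250000
ω = Δθ/dt = -1.250000/1.0 = -1.2500
R = −Δy/(cos θ' − cos θ) = 1.6000
v = R·ω = 1.6000·-1.2500 = -2.0000

v = -2.0000, ω = -1.2500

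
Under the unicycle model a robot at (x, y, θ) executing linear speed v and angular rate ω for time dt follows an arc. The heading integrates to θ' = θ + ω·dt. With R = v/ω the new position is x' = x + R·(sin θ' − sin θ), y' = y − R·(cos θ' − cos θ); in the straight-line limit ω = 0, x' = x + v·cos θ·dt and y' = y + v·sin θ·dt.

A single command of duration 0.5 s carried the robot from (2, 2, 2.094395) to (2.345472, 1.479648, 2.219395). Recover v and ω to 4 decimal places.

v = -1.2500, ω = 0.2500

Δθ = 2.219395 − 2.094395 = 0.125000
ω = Δθ/dt = 0.125000/0.5 = 0.2500
R = −Δy/(cos θ' − cos θ) = -5.0000
v = R·ω = -5.0000·0.2500 = -1.2500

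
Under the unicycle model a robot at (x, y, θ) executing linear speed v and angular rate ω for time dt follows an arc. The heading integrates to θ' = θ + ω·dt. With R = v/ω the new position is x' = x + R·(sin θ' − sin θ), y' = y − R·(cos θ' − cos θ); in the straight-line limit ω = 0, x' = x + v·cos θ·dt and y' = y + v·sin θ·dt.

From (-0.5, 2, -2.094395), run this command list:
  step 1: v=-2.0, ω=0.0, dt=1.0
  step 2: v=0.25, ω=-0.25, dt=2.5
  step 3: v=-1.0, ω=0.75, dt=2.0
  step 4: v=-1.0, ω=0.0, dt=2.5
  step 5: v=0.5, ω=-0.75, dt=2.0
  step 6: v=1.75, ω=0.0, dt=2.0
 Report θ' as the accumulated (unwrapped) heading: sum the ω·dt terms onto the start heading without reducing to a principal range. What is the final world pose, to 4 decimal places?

step 1: θ'=-2.0944 (straight) → pose (0.5000, 3.7321, -2.0944)
step 2: θ'=-2.7194 (R=-1.0000) → pose (0.0437, 3.3199, -2.7194)
step 3: θ'=-1.2194 (R=-1.3333) → pose (0.7492, 4.9951, -1.2194)
step 4: θ'=-1.2194 (straight) → pose (-0.1113, 7.3423, -1.2194)
step 5: θ'=-2.7194 (R=-0.6667) → pose (-0.4640, 6.5047, -2.7194)
step 6: θ'=-2.7194 (straight) → pose (-3.6567, 5.0705, -2.7194)

(-3.6567, 5.0705, -2.7194)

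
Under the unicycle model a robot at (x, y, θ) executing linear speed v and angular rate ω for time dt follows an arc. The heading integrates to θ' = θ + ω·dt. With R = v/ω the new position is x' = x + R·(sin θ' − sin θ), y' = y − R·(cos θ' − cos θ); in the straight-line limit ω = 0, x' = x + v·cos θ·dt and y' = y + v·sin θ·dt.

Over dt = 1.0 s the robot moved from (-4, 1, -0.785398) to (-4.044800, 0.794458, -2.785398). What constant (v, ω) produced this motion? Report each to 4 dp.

v = 0.2500, ω = -2.0000

Δθ = -2.785398 − -0.785398 = -2.000000
ω = Δθ/dt = -2.000000/1.0 = -2.0000
R = −Δy/(cos θ' − cos θ) = -0.1250
v = R·ω = -0.1250·-2.0000 = 0.2500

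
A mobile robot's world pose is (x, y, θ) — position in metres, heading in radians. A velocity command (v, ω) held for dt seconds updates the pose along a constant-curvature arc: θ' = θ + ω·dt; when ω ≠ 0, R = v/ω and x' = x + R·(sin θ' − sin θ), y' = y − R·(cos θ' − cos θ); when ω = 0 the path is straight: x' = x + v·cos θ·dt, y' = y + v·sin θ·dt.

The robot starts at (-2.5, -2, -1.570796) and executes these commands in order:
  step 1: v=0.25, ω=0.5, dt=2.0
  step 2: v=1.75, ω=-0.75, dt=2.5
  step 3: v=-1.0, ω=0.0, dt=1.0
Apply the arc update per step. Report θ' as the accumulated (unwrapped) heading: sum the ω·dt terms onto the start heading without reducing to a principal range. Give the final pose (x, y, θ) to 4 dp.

(-1.2677, -5.5341, -2.4458)

step 1: θ'=-0.5708 (R=0.5000) → pose (-2.2702, -2.4207, -0.5708)
step 2: θ'=-2.4458 (R=-2.3333) → pose (-2.0352, -6.1751, -2.4458)
step 3: θ'=-2.4458 (straight) → pose (-1.2677, -5.5341, -2.4458)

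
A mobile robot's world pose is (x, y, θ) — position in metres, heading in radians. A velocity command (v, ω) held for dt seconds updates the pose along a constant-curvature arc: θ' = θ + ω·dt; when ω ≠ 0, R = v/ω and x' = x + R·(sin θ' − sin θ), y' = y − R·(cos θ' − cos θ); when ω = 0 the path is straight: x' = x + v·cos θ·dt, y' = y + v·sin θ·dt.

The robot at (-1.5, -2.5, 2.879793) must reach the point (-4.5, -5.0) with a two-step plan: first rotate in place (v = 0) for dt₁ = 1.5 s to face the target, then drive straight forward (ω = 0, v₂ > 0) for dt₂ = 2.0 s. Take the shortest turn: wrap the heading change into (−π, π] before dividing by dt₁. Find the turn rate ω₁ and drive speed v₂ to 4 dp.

heading to target = atan2(-5−-2.5, -4.5−-1.5) = -2.4469
Δθ = wrap(-2.4469 − 2.8798) = 0.9565; ω₁ = Δθ/dt₁ = 0.6377
distance = √((-4.5−-1.5)² + (-5−-2.5)²) = 3.9051; v₂ = distance/dt₂ = 1.9526

ω₁ = 0.6377, v₂ = 1.9526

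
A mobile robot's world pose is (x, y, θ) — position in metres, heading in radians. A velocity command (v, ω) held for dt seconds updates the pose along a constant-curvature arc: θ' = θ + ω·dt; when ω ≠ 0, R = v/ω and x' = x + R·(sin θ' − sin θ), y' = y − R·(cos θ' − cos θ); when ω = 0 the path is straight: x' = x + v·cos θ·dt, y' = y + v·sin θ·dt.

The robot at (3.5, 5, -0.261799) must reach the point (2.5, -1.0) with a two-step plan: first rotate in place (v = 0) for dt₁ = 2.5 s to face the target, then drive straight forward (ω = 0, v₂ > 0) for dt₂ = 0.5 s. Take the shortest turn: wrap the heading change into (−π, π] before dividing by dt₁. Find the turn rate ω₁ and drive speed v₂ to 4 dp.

heading to target = atan2(-1−5, 2.5−3.5) = -1.7359
Δθ = wrap(-1.7359 − -0.2618) = -1.4741; ω₁ = Δθ/dt₁ = -0.5897
distance = √((2.5−3.5)² + (-1−5)²) = 6.0828; v₂ = distance/dt₂ = 12.1655

ω₁ = -0.5897, v₂ = 12.1655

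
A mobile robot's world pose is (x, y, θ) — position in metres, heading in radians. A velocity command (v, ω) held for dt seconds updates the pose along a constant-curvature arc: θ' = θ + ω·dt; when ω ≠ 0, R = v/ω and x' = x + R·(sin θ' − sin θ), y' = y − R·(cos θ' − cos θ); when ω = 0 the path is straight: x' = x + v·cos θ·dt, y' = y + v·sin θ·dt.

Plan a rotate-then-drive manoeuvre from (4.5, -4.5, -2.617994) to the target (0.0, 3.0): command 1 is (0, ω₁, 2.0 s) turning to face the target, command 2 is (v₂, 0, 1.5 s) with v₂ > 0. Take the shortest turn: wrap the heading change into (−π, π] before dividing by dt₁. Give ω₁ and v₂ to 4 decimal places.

heading to target = atan2(3−-4.5, 0−4.5) = 2.1112
Δθ = wrap(2.1112 − -2.6180) = -1.5540; ω₁ = Δθ/dt₁ = -0.7770
distance = √((0−4.5)² + (3−-4.5)²) = 8.7464; v₂ = distance/dt₂ = 5.8310

ω₁ = -0.7770, v₂ = 5.8310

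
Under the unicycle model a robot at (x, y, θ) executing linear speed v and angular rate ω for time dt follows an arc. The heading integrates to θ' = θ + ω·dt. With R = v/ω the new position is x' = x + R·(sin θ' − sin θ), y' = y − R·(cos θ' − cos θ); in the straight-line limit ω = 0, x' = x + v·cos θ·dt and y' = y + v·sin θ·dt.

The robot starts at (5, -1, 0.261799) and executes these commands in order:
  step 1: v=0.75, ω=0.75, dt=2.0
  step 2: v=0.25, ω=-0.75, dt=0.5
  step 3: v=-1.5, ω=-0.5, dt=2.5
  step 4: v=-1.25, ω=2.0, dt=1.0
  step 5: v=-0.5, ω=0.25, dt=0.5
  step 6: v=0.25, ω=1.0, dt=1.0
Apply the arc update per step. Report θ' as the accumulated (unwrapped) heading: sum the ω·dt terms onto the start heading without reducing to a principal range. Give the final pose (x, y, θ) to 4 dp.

(2.6643, -3.2106, 3.2618)

step 1: θ'=1.7618 (R=1.0000) → pose (5.7230, 0.1558, 1.7618)
step 2: θ'=1.3868 (R=-0.3333) → pose (5.7226, 0.2800, 1.3868)
step 3: θ'=0.1368 (R=3.0000) → pose (3.1823, -2.1431, 0.1368)
step 4: θ'=2.1368 (R=-0.6250) → pose (2.7400, -3.0974, 2.1368)
step 5: θ'=2.2618 (R=-2.0000) → pose (2.8869, -3.2995, 2.2618)
step 6: θ'=3.2618 (R=0.2500) → pose (2.6643, -3.2106, 3.2618)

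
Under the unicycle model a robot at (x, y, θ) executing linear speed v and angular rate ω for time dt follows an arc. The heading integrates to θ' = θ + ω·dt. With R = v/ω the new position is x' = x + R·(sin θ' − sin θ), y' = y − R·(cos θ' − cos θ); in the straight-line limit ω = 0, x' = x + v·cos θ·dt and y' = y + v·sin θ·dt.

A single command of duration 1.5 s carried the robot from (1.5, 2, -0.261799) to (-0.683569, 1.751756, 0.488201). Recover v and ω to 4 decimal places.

v = -1.5000, ω = 0.5000

Δθ = 0.488201 − -0.261799 = 0.750000
ω = Δθ/dt = 0.750000/1.5 = 0.5000
R = Δx/(sin θ' − sin θ) = -3.0000
v = R·ω = -3.0000·0.5000 = -1.5000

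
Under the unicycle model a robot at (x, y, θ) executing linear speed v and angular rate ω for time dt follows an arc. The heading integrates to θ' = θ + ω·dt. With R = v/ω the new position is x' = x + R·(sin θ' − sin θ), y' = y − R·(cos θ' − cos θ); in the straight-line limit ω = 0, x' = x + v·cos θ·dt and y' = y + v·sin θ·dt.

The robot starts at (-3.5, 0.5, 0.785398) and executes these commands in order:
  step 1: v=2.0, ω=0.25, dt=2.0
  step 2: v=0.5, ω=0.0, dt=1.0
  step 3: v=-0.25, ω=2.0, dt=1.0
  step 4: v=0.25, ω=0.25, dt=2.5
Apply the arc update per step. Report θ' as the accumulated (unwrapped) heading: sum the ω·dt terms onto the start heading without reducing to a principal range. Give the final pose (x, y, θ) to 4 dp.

step 1: θ'=1.2854 (R=8.0000) → pose (-1.4805, 3.9045, 1.2854)
step 2: θ'=1.2854 (straight) → pose (-1.3397, 4.3843, 1.2854)
step 3: θ'=3.2854 (R=-0.1250) → pose (-1.2018, 4.2254, 3.2854)
step 4: θ'=3.9104 (R=1.0000) → pose (-1.7538, 3.9545, 3.9104)

(-1.7538, 3.9545, 3.9104)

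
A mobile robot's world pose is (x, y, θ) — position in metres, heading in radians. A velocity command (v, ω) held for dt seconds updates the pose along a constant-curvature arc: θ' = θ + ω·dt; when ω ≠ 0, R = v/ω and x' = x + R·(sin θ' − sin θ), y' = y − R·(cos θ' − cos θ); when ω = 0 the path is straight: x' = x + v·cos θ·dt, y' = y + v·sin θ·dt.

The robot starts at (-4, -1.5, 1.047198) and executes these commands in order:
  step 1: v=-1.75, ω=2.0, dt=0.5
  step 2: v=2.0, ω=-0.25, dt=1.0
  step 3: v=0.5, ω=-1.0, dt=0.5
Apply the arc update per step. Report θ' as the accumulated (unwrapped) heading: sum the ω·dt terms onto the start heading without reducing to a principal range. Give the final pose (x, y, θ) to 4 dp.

(-4.7006, -0.2185, 1.2972)

step 1: θ'=2.0472 (R=-0.8750) → pose (-4.0198, -2.3388, 2.0472)
step 2: θ'=1.7972 (R=-8.0000) → pose (-4.7064, -0.4659, 1.7972)
step 3: θ'=1.2972 (R=-0.5000) → pose (-4.7006, -0.2185, 1.2972)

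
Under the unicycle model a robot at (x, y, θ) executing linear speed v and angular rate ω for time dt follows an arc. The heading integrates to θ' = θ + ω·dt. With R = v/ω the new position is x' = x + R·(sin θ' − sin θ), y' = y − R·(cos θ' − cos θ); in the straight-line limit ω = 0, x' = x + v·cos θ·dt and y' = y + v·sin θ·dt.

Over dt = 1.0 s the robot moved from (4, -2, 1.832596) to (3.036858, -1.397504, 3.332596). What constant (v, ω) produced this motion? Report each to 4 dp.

v = 1.2500, ω = 1.5000

Δθ = 3.332596 − 1.832596 = 1.500000
ω = Δθ/dt = 1.500000/1.0 = 1.5000
R = Δx/(sin θ' − sin θ) = 0.8333
v = R·ω = 0.8333·1.5000 = 1.2500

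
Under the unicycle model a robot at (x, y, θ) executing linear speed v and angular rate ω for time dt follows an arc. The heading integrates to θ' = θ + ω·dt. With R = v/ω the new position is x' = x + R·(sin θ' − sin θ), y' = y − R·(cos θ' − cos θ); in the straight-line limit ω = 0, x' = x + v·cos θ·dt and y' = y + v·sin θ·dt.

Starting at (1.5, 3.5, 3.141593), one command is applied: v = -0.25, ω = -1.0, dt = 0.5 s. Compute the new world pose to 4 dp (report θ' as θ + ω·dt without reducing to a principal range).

θ' = 3.1416 + -1.0·0.5 = 2.6416
R = v/ω = -0.25/-1.0 = 0.2500
x' = 1.5 + 0.2500·(sin 2.6416 − sin 3.1416) = 1.6199
y' = 3.5 − 0.2500·(cos 2.6416 − cos 3.1416) = 3.4694

(1.6199, 3.4694, 2.6416)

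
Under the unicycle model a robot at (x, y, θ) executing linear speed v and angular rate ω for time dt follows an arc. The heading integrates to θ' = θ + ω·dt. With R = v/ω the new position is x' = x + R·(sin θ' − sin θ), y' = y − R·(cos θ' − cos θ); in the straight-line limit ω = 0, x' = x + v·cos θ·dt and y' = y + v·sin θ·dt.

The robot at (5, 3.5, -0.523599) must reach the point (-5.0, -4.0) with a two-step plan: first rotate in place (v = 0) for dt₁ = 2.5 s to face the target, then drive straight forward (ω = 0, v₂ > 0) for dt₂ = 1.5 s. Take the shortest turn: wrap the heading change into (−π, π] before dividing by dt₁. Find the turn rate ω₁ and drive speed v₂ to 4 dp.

heading to target = atan2(-4−3.5, -5−5) = -2.4981
Δθ = wrap(-2.4981 − -0.5236) = -1.9745; ω₁ = Δθ/dt₁ = -0.7898
distance = √((-5−5)² + (-4−3.5)²) = 12.5000; v₂ = distance/dt₂ = 8.3333

ω₁ = -0.7898, v₂ = 8.3333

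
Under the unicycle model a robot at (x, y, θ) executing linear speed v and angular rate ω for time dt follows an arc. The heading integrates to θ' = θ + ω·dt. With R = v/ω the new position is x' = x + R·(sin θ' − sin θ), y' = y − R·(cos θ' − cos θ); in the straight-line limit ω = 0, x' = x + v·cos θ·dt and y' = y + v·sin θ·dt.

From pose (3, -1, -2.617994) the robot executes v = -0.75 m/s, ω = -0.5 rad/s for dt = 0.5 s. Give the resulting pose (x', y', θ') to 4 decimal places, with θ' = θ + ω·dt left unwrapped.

θ' = -2.6180 + -0.5·0.5 = -2.8680
R = v/ω = -0.75/-0.5 = 1.5000
x' = 3 + 1.5000·(sin -2.8680 − sin -2.6180) = 3.3447
y' = -1 − 1.5000·(cos -2.8680 − cos -2.6180) = -0.8548

(3.3447, -0.8548, -2.8680)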